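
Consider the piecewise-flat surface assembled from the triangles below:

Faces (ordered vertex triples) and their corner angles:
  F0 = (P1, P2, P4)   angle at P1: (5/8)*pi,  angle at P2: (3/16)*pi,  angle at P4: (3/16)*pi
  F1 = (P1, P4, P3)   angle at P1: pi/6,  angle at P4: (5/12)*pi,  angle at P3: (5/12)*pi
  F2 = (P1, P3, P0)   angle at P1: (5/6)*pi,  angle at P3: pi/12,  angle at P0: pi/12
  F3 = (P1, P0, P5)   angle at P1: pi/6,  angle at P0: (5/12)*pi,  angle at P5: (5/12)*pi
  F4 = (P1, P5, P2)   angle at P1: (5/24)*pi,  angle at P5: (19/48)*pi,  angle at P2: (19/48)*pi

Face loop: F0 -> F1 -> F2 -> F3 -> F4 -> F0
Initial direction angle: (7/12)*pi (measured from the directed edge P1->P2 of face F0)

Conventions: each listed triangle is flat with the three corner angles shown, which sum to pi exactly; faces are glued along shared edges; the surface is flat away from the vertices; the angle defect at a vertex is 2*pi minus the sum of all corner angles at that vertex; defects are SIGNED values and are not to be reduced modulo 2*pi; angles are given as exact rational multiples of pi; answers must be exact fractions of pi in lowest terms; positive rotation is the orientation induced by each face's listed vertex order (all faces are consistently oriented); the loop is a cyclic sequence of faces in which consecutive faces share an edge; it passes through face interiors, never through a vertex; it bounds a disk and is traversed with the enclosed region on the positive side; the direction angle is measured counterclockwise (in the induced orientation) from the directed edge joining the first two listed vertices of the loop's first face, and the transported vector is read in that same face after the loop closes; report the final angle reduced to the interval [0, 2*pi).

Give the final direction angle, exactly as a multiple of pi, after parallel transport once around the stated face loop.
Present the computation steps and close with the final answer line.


enclosed vertex P1: corner angles sum to 2*pi, defect = 2*pi - 2*pi = 0
summing the enclosed defects onto the initial angle, mod 2*pi in the induced orientation:
final angle = (7/12)*pi + 0 = (7/12)*pi (mod 2*pi)

Answer: final direction angle = (7/12)*pi


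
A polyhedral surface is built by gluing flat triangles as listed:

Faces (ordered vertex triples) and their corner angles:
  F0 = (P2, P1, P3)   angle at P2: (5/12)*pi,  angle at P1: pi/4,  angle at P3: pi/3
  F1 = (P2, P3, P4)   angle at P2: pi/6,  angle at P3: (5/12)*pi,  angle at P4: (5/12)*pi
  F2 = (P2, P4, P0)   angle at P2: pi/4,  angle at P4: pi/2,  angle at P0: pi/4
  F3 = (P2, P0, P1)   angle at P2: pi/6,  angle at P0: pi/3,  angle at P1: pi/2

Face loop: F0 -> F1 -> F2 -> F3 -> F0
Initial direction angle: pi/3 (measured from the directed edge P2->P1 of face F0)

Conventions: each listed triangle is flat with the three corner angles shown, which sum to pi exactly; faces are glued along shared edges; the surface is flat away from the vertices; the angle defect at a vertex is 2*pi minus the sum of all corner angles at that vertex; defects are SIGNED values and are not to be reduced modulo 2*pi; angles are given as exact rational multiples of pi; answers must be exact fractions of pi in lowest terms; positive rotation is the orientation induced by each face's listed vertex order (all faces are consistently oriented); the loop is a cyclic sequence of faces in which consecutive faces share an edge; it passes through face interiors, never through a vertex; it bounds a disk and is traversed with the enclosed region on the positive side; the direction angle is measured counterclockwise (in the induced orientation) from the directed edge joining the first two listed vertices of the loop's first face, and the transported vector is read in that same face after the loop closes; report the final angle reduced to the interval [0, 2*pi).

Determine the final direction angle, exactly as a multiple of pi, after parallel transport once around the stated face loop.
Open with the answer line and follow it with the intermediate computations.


Answer: final direction angle = (4/3)*pi

enclosed vertex P2: corner angles sum to pi, defect = 2*pi - pi = pi
final direction = starting direction + enclosed defect total, reduced mod 2*pi (induced orientation)
final angle = pi/3 + pi = (4/3)*pi (mod 2*pi)


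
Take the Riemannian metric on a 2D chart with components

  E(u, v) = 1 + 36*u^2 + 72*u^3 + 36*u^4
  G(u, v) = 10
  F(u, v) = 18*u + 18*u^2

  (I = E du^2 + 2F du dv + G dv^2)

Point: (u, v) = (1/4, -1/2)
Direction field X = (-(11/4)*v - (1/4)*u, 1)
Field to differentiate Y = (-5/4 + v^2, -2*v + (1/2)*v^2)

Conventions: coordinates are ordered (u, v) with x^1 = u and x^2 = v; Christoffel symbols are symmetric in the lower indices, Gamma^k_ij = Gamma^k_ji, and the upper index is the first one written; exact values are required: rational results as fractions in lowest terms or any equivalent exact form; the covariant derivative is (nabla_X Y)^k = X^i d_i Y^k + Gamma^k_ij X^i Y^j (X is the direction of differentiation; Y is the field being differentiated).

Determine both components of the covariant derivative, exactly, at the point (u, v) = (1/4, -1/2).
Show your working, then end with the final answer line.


E = 289/64, F = 45/8, G = 10 at the point
E_u = 135/4, E_v = 0, F_u = 27, F_v = 0, G_u = 0, G_v = 0
EG - F^2 = 865/64;  g^inv = (64/865) * [[10, -45/8], [-45/8, 289/64]]
first-kind symbols [ij,l] = (1/2)(d_i g_jl + d_j g_il - d_l g_ij): [uu,u] = E_u/2 = 135/8, [uu,v] = F_u - E_v/2 = 27, [uv,u] = E_v/2 = 0, [uv,v] = G_u/2 = 0, [vv,u] = F_v - G_u/2 = 0, [vv,v] = G_v/2 = 0
Gamma^u_ij = (G*[ij,u] - F*[ij,v])/(EG - F^2), Gamma^v_ij = (E*[ij,v] - F*[ij,u])/(EG - F^2)
Gamma_uuu = 216/173, Gamma_uuv = 0, Gamma_uvv = 0, Gamma_vuu = 1728/865, Gamma_vuv = 0, Gamma_vvv = 0
X = (21/16, 1), Y = (-1, 9/8) at the point

Answer: (nabla_X Y)^u = -913/346, (nabla_X Y)^v = -8861/1730


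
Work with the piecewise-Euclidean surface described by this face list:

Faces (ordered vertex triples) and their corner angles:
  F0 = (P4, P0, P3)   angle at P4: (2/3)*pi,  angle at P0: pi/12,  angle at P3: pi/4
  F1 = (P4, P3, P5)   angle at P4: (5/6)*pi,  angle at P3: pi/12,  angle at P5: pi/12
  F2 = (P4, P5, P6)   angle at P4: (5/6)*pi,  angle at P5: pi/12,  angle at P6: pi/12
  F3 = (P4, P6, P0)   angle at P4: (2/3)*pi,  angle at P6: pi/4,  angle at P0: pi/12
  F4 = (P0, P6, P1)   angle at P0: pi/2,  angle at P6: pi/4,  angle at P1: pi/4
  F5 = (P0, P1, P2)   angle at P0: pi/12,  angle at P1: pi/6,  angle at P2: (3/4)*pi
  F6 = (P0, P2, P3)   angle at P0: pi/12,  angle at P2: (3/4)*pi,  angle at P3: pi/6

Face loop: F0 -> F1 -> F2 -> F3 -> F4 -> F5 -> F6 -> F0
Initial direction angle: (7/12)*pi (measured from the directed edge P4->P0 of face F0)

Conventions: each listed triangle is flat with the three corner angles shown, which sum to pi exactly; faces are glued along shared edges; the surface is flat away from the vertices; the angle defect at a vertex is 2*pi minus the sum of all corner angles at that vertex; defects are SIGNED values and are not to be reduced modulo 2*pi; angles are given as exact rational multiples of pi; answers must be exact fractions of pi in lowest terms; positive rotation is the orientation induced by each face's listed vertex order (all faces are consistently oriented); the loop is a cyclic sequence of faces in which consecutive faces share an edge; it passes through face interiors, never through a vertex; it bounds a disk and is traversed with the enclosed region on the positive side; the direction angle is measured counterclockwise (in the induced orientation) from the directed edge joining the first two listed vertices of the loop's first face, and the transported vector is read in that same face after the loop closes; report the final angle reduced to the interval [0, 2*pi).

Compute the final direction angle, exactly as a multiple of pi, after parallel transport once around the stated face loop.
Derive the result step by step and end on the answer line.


enclosed vertex P0: corner angles sum to (5/6)*pi, defect = 2*pi - (5/6)*pi = (7/6)*pi
enclosed vertex P4: corner angles sum to 3*pi, defect = 2*pi - 3*pi = -pi
the final direction is the initial angle plus the enclosed defects, taken mod 2*pi in the induced orientation
final angle = (7/12)*pi + pi/6 = (3/4)*pi (mod 2*pi)

Answer: final direction angle = (3/4)*pi


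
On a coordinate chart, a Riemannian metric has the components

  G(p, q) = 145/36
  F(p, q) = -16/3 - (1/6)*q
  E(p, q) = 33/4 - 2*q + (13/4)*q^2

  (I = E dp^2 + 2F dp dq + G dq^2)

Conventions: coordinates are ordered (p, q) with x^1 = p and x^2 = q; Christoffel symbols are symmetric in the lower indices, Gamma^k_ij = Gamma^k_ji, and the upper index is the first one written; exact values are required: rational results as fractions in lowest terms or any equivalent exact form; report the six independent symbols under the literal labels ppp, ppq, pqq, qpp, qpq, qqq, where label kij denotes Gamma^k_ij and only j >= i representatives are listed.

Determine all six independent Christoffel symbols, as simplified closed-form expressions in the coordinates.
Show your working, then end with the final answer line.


E = 33/4 - 2*q + (13/4)*q^2; F = -16/3 - (1/6)*q; G = 145/36
Gamma^k_ij = (1/2) g^{kl} (d_i g_jl + d_j g_il - d_l g_ij), with g^inv = (1/(EG-F^2)) [[G, -F], [-F, E]]
first partials: E_p = 0, E_q = -2 + (13/2)*q, F_p = 0, F_q = -1/6, G_p = 0, G_q = 0
D = EG - F^2 = 689/144 - (59/6)*q + (209/16)*q^2
expanded: Gamma^p_pp = (G E_p - 2F F_p + F E_q)/(2D), Gamma^p_pq = (G E_q - F G_p)/(2D), Gamma^p_qq = (2G F_q - G G_p - F G_q)/(2D), Gamma^q_pp = (2E F_p - E E_q - F E_p)/(2D), Gamma^q_pq = (E G_p - F E_q)/(2D), Gamma^q_qq = (E G_q - 2F F_q + F G_p)/(2D); substitute and cancel common factors

Answer: Gamma_ppp = (-78*q^2 - 2472*q + 768)/(1881*q^2 - 1416*q + 689), Gamma_ppq = (1885*q - 580)/(1881*q^2 - 1416*q + 689), Gamma_pqq = -290/(5643*q^2 - 4248*q + 2067), Gamma_qpp = (-1521*q^3 + 1404*q^2 - 4149*q + 1188)/(1881*q^2 - 1416*q + 689), Gamma_qpq = (78*q^2 + 2472*q - 768)/(1881*q^2 - 1416*q + 689), Gamma_qqq = (-4*q - 128)/(1881*q^2 - 1416*q + 689)


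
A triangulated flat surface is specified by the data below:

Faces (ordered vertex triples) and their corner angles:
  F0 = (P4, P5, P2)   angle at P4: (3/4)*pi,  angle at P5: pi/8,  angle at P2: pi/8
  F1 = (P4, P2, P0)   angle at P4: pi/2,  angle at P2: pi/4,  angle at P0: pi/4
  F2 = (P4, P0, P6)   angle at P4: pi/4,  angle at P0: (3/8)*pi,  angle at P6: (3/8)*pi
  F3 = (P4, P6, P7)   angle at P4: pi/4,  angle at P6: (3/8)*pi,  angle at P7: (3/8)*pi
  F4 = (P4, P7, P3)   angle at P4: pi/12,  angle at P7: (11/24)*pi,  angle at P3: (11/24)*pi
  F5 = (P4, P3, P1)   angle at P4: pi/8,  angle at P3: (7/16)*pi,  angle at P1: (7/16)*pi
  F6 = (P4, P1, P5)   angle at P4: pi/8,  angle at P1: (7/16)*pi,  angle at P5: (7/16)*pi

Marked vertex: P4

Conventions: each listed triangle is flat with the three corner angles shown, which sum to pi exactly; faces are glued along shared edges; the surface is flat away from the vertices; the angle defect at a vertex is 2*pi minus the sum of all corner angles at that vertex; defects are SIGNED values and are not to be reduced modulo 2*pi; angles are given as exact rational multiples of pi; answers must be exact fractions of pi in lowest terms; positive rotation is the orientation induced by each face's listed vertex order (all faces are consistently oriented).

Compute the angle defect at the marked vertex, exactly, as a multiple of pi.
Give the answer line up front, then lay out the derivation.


Answer: defect(P4) = -pi/12

Sum of corner angles at P4: (25/12)*pi
defect = 2*pi - (25/12)*pi


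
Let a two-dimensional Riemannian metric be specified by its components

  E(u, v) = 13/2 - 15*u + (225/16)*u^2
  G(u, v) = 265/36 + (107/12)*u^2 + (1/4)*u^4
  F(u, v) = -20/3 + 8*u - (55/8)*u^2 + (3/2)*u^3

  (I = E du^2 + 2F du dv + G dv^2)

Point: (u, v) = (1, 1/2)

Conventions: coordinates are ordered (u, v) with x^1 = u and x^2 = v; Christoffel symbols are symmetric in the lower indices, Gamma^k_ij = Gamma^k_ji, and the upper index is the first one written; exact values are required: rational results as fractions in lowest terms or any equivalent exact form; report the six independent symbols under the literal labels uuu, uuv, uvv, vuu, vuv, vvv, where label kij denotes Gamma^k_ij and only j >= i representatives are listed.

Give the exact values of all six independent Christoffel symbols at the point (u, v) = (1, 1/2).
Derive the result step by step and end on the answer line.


E = 89/16, F = -97/24, G = 595/36 at the point
E_u = 105/8, E_v = 0, F_u = -5/4, F_v = 0, G_u = 113/6, G_v = 0
EG - F^2 = 21773/288;  g^inv = (288/21773) * [[595/36, 97/24], [97/24, 89/16]]
first-kind symbols [ij,l] = (1/2)(d_i g_jl + d_j g_il - d_l g_ij): [uu,u] = E_u/2 = 105/16, [uu,v] = F_u - E_v/2 = -5/4, [uv,u] = E_v/2 = 0, [uv,v] = G_u/2 = 113/12, [vv,u] = F_v - G_u/2 = -113/12, [vv,v] = G_v/2 = 0
Gamma^u_ij = (G*[ij,u] - F*[ij,v])/(EG - F^2), Gamma^v_ij = (E*[ij,v] - F*[ij,u])/(EG - F^2)

Answer: Gamma_uuu = 59565/43546, Gamma_uuv = 10961/21773, Gamma_uvv = -134470/65319, Gamma_vuu = 22545/87092, Gamma_vuv = 30171/43546, Gamma_vvv = -10961/21773


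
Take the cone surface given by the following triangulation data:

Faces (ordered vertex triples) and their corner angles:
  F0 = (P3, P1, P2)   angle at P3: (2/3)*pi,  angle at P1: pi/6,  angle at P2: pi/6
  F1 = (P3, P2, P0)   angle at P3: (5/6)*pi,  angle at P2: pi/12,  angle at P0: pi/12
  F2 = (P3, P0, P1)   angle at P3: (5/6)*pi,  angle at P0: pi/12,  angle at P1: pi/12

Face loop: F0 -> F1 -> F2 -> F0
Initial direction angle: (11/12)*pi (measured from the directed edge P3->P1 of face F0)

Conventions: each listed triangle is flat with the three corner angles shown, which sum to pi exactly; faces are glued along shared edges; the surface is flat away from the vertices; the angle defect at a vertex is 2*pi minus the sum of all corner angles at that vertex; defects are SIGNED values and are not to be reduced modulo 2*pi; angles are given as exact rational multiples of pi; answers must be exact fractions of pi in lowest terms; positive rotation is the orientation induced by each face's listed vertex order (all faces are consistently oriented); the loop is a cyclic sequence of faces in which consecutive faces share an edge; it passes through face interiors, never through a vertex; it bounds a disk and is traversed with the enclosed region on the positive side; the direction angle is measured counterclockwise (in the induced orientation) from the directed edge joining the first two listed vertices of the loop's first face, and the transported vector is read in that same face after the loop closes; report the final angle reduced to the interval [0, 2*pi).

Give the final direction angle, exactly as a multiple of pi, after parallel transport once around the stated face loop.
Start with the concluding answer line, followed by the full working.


Answer: final direction angle = (7/12)*pi

enclosed vertex P3: corner angles sum to (7/3)*pi, defect = 2*pi - (7/3)*pi = -pi/3
the rotation equals the total enclosed defect, so the final angle is initial + defects (mod 2*pi)
final angle = (11/12)*pi - pi/3 = (7/12)*pi (mod 2*pi)


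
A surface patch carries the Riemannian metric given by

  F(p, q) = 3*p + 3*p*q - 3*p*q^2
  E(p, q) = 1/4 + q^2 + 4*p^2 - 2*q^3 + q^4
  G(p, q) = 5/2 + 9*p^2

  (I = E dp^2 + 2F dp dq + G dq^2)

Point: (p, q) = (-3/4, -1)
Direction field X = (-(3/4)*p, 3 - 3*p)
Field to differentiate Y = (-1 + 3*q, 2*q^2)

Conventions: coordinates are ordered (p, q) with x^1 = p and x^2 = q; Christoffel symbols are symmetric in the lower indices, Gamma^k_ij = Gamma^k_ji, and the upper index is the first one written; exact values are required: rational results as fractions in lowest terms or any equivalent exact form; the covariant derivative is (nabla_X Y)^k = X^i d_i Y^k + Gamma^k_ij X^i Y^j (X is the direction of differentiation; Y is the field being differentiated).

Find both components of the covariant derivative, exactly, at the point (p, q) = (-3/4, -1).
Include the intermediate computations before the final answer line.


E = 13/2, F = 9/4, G = 121/16 at the point
E_p = -6, E_q = -12, F_p = -3, F_q = -27/4, G_p = -27/2, G_q = 0
EG - F^2 = 1411/32;  g^inv = (32/1411) * [[121/16, -9/4], [-9/4, 13/2]]
first-kind symbols [ij,l] = (1/2)(d_i g_jl + d_j g_il - d_l g_ij): [pp,p] = E_p/2 = -3, [pp,q] = F_p - E_q/2 = 3, [pq,p] = E_q/2 = -6, [pq,q] = G_p/2 = -27/4, [qq,p] = F_q - G_p/2 = 0, [qq,q] = G_q/2 = 0
Gamma^p_ij = (G*[ij,p] - F*[ij,q])/(EG - F^2), Gamma^q_ij = (E*[ij,q] - F*[ij,p])/(EG - F^2)
Gamma_ppp = -942/1411, Gamma_ppq = -966/1411, Gamma_pqq = 0, Gamma_qpp = 840/1411, Gamma_qpq = -972/1411, Gamma_qqq = 0
X = (9/16, 21/4), Y = (-4, 2) at the point

Answer: (nabla_X Y)^p = 43542/1411, (nabla_X Y)^q = -24405/2822


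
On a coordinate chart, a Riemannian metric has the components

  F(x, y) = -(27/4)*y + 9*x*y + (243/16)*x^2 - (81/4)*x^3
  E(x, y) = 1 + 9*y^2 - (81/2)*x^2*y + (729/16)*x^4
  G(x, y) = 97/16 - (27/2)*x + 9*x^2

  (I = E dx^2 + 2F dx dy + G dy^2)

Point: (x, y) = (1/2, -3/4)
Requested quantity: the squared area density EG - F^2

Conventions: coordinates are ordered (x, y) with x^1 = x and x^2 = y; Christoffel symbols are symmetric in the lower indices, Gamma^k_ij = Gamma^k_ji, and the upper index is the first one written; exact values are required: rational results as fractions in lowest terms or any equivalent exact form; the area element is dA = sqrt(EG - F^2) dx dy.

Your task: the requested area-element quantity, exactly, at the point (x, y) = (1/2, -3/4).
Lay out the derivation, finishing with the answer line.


E = 4225/256, F = 189/64, G = 25/16; EG - F^2 = 4369/256

Answer: EG - F^2 = 4369/256


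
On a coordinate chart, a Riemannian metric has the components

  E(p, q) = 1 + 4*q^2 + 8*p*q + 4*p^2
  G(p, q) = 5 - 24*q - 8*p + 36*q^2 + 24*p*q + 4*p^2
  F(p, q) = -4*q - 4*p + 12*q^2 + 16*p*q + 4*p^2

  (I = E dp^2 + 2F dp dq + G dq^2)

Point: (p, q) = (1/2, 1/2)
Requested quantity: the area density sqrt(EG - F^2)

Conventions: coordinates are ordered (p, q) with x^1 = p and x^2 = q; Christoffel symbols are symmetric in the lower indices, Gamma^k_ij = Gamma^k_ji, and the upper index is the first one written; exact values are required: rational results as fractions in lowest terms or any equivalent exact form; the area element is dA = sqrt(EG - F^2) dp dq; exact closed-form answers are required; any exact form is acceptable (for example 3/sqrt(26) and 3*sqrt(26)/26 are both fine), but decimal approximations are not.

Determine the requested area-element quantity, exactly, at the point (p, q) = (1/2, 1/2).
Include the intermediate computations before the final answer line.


E = 5, F = 4, G = 5; EG - F^2 = 9

Answer: sqrt(EG - F^2) = 3


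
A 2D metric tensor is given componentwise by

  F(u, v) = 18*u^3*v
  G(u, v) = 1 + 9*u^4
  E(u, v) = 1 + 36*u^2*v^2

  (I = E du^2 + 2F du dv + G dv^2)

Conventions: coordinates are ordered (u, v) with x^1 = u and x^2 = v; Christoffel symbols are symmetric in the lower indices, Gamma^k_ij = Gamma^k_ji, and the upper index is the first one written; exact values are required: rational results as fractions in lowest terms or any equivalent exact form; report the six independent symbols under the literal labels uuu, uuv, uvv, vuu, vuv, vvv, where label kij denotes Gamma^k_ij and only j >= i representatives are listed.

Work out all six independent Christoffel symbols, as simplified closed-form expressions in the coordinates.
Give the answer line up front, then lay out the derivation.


Answer: Gamma_uuu = 36*u*v^2/(9*u^4 + 36*u^2*v^2 + 1), Gamma_uuv = 36*u^2*v/(9*u^4 + 36*u^2*v^2 + 1), Gamma_uvv = 0, Gamma_vuu = 18*u^2*v/(9*u^4 + 36*u^2*v^2 + 1), Gamma_vuv = 18*u^3/(9*u^4 + 36*u^2*v^2 + 1), Gamma_vvv = 0

E = 1 + 36*u^2*v^2; F = 18*u^3*v; G = 1 + 9*u^4
Gamma^k_ij = (1/2) g^{kl} (d_i g_jl + d_j g_il - d_l g_ij), with g^inv = (1/(EG-F^2)) [[G, -F], [-F, E]]
first partials: E_u = 72*u*v^2, E_v = 72*u^2*v, F_u = 54*u^2*v, F_v = 18*u^3, G_u = 36*u^3, G_v = 0
D = EG - F^2 = 1 + 36*u^2*v^2 + 9*u^4
expanded: Gamma^u_uu = (G E_u - 2F F_u + F E_v)/(2D), Gamma^u_uv = (G E_v - F G_u)/(2D), Gamma^u_vv = (2G F_v - G G_u - F G_v)/(2D), Gamma^v_uu = (2E F_u - E E_v - F E_u)/(2D), Gamma^v_uv = (E G_u - F E_v)/(2D), Gamma^v_vv = (E G_v - 2F F_v + F G_u)/(2D); substitute and cancel common factors


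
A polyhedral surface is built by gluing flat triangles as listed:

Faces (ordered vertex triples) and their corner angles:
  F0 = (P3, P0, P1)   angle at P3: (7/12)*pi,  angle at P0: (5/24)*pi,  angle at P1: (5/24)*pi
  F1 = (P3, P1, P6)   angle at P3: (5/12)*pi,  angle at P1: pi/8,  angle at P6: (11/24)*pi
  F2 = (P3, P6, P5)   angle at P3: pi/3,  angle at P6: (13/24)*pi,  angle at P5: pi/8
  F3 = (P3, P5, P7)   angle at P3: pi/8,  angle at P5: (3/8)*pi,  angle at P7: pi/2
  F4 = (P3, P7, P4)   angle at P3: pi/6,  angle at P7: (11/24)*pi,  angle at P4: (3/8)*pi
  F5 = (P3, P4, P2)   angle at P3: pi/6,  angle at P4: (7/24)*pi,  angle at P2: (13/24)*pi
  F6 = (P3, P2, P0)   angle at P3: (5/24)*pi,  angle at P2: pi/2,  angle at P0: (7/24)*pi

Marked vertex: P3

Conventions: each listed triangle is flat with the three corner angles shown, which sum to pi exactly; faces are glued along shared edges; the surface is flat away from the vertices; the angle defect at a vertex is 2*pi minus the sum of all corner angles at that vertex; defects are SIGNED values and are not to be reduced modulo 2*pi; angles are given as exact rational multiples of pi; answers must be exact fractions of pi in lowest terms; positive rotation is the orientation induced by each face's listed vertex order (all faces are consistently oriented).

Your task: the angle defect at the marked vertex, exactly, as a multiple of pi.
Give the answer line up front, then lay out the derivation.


Answer: defect(P3) = 0

Sum of corner angles at P3: 2*pi
defect = 2*pi - 2*pi


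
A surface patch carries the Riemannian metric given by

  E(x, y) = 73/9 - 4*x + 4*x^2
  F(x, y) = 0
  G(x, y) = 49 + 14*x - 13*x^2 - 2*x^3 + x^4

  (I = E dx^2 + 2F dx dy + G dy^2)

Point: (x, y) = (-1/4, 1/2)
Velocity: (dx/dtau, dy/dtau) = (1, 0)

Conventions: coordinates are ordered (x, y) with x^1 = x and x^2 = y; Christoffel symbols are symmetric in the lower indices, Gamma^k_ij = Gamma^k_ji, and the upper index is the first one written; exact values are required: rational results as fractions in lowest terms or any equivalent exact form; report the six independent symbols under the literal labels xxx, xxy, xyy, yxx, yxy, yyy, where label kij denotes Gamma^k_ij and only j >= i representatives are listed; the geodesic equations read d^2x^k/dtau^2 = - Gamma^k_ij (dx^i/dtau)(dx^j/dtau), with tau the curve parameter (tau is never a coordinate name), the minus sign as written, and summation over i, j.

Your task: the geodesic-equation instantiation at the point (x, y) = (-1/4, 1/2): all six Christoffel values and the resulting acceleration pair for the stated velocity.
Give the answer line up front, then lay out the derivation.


Answer: Gamma_xxx = -108/337, Gamma_xxy = 0, Gamma_xyy = -2889/2696, Gamma_yxx = 0, Gamma_yxy = 24/107, Gamma_yyy = 0; accelerations (d^2x/dtau^2, d^2y/dtau^2) = (108/337, 0)

E = 337/36, F = 0, G = 11449/256 at the point
E_x = -6, E_y = 0, F_x = 0, F_y = 0, G_x = 321/16, G_y = 0
EG - F^2 = 3858313/9216;  g^inv = (9216/3858313) * [[11449/256, 0], [0, 337/36]]
first-kind symbols [ij,l] = (1/2)(d_i g_jl + d_j g_il - d_l g_ij): [xx,x] = E_x/2 = -3, [xx,y] = F_x - E_y/2 = 0, [xy,x] = E_y/2 = 0, [xy,y] = G_x/2 = 321/32, [yy,x] = F_y - G_x/2 = -321/32, [yy,y] = G_y/2 = 0
Gamma^x_ij = (G*[ij,x] - F*[ij,y])/(EG - F^2), Gamma^y_ij = (E*[ij,y] - F*[ij,x])/(EG - F^2)
Gamma_xxx = -108/337, Gamma_xxy = 0, Gamma_xyy = -2889/2696, Gamma_yxx = 0, Gamma_yxy = 24/107, Gamma_yyy = 0
d^2x/dtau^2 = -(Gamma_xxx*(1)^2 + 2*Gamma_xxy*(1)*(0) + Gamma_xyy*(0)^2) = 108/337
d^2y/dtau^2 = -(Gamma_yxx*(1)^2 + 2*Gamma_yxy*(1)*(0) + Gamma_yyy*(0)^2) = 0


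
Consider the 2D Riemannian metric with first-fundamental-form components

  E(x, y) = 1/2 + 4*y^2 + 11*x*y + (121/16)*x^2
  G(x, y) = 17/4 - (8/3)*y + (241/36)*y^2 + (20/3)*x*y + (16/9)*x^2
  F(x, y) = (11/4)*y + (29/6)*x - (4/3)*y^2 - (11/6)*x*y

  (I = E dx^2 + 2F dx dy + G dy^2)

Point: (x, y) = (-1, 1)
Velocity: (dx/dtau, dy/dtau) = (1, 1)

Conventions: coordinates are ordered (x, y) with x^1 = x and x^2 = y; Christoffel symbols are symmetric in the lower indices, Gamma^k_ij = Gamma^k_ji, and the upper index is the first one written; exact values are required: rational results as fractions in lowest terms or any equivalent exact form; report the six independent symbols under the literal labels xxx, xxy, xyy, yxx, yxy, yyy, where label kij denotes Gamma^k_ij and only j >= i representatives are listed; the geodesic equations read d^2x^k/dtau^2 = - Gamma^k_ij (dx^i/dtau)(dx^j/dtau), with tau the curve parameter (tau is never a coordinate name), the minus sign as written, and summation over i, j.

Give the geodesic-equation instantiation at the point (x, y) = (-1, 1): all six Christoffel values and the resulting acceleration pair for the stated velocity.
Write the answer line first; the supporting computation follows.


Answer: Gamma_xxx = 13/105, Gamma_xxy = -2264/945, Gamma_xyy = 1642/405, Gamma_yxx = 97/70, Gamma_yxy = -208/315, Gamma_yyy = 673/270; accelerations (d^2x/dtau^2, d^2y/dtau^2) = (1739/2835, -2417/945)

E = 17/16, F = -19/12, G = 61/18 at the point
E_x = -33/8, E_y = -3, F_x = 3, F_y = 23/12, G_x = 28/9, G_y = 73/18
EG - F^2 = 35/32;  g^inv = (32/35) * [[61/18, 19/12], [19/12, 17/16]]
first-kind symbols [ij,l] = (1/2)(d_i g_jl + d_j g_il - d_l g_ij): [xx,x] = E_x/2 = -33/16, [xx,y] = F_x - E_y/2 = 9/2, [xy,x] = E_y/2 = -3/2, [xy,y] = G_x/2 = 14/9, [yy,x] = F_y - G_x/2 = 13/36, [yy,y] = G_y/2 = 73/36
Gamma^x_ij = (G*[ij,x] - F*[ij,y])/(EG - F^2), Gamma^y_ij = (E*[ij,y] - F*[ij,x])/(EG - F^2)
Gamma_xxx = 13/105, Gamma_xxy = -2264/945, Gamma_xyy = 1642/405, Gamma_yxx = 97/70, Gamma_yxy = -208/315, Gamma_yyy = 673/270
d^2x/dtau^2 = -(Gamma_xxx*(1)^2 + 2*Gamma_xxy*(1)*(1) + Gamma_xyy*(1)^2) = 1739/2835
d^2y/dtau^2 = -(Gamma_yxx*(1)^2 + 2*Gamma_yxy*(1)*(1) + Gamma_yyy*(1)^2) = -2417/945


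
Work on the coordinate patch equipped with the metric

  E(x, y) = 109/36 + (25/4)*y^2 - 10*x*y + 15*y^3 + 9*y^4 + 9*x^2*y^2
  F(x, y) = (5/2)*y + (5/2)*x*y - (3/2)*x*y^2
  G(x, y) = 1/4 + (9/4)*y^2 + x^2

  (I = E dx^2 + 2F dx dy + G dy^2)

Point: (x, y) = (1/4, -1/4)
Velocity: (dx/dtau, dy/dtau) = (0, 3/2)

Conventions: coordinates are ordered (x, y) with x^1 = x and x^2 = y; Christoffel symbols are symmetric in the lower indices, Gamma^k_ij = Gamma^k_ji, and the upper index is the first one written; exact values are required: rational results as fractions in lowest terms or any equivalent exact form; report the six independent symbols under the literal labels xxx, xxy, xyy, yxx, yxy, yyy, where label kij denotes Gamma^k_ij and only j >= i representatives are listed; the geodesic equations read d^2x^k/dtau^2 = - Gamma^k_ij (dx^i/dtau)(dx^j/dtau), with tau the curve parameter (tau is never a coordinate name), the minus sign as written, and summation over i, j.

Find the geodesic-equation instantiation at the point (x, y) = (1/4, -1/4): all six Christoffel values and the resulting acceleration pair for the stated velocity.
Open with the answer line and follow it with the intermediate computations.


Answer: Gamma_xxx = 224550/163721, Gamma_xxy = -92484/163721, Gamma_xyy = 137880/163721, Gamma_yxx = 799604/163721, Gamma_yxy = -73910/163721, Gamma_yyy = 41616/163721; accelerations (d^2x/dtau^2, d^2y/dtau^2) = (-310230/163721, -93636/163721)

E = 4469/1152, F = -103/128, G = 29/64 at the point
E_x = 89/32, E_y = -117/32, F_x = -23/32, F_y = 53/16, G_x = 1/2, G_y = -9/8
EG - F^2 = 163721/147456;  g^inv = (147456/163721) * [[29/64, 103/128], [103/128, 4469/1152]]
first-kind symbols [ij,l] = (1/2)(d_i g_jl + d_j g_il - d_l g_ij): [xx,x] = E_x/2 = 89/64, [xx,y] = F_x - E_y/2 = 71/64, [xy,x] = E_y/2 = -117/64, [xy,y] = G_x/2 = 1/4, [yy,x] = F_y - G_x/2 = 49/16, [yy,y] = G_y/2 = -9/16
Gamma^x_ij = (G*[ij,x] - F*[ij,y])/(EG - F^2), Gamma^y_ij = (E*[ij,y] - F*[ij,x])/(EG - F^2)
Gamma_xxx = 224550/163721, Gamma_xxy = -92484/163721, Gamma_xyy = 137880/163721, Gamma_yxx = 799604/163721, Gamma_yxy = -73910/163721, Gamma_yyy = 41616/163721
d^2x/dtau^2 = -(Gamma_xxx*(0)^2 + 2*Gamma_xxy*(0)*(3/2) + Gamma_xyy*(3/2)^2) = -310230/163721
d^2y/dtau^2 = -(Gamma_yxx*(0)^2 + 2*Gamma_yxy*(0)*(3/2) + Gamma_yyy*(3/2)^2) = -93636/163721


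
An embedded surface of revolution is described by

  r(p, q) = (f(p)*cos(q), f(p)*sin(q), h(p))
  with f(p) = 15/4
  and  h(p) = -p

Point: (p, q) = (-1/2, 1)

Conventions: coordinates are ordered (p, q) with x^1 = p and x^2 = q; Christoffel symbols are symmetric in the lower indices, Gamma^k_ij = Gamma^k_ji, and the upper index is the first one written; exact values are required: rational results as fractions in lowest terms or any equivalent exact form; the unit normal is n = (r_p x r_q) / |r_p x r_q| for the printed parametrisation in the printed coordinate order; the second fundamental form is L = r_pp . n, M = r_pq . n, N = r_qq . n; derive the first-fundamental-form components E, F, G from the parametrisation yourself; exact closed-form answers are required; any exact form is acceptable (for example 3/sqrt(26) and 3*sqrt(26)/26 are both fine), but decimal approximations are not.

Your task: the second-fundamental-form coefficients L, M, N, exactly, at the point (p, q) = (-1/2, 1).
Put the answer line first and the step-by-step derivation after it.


Answer: L = 0, M = 0, N = -15/4

f = 15/4, f' = 0, f'' = 0, h' = -1, h'' = 0
E = 1, F = 0, G = 225/16; answer radicand W^2 = 1
unnormalised second-form numerators: l = 0, m = 0, n = -15/4; L = l/sqrt(1), and similarly M = m/sqrt(W^2), N = n/sqrt(W^2)


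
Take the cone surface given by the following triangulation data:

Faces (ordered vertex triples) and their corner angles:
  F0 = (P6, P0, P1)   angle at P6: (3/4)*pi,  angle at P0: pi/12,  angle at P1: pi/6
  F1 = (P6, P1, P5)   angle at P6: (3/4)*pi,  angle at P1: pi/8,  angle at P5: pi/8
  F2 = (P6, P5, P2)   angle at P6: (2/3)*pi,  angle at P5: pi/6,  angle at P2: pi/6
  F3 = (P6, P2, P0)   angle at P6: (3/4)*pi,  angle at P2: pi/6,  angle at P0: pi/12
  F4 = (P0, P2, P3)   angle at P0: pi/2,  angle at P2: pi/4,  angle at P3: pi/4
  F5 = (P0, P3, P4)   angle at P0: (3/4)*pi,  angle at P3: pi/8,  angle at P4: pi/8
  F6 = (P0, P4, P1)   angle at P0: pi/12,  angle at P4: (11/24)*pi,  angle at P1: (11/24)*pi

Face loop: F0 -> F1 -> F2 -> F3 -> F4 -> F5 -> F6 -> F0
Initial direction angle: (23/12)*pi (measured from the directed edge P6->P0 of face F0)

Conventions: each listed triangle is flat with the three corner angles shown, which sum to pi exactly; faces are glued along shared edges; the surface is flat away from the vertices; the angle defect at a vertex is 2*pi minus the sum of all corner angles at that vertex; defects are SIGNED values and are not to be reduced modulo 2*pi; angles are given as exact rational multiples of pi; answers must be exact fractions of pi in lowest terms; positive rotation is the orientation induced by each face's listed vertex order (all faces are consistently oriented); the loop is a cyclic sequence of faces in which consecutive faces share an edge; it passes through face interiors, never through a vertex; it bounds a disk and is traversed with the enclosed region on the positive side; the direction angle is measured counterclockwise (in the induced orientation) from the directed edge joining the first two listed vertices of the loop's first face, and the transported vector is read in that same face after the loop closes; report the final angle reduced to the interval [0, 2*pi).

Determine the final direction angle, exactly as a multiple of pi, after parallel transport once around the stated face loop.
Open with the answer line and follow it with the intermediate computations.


Answer: final direction angle = (3/2)*pi

enclosed vertex P0: corner angles sum to (3/2)*pi, defect = 2*pi - (3/2)*pi = pi/2
enclosed vertex P6: corner angles sum to (35/12)*pi, defect = 2*pi - (35/12)*pi = (-11/12)*pi
summing the enclosed defects onto the initial angle, mod 2*pi in the induced orientation:
final angle = (23/12)*pi - (5/12)*pi = (3/2)*pi (mod 2*pi)


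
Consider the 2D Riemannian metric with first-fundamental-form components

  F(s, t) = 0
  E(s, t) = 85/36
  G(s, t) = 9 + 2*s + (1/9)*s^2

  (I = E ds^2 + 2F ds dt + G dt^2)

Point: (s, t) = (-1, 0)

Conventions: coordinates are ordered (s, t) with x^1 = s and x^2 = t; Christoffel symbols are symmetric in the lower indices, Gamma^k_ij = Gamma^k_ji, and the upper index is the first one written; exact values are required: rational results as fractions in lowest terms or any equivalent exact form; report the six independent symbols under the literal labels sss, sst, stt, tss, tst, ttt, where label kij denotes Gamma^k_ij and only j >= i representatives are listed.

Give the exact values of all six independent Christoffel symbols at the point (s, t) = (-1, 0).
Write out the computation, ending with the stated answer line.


E = 85/36, F = 0, G = 64/9 at the point
E_s = 0, E_t = 0, F_s = 0, F_t = 0, G_s = 16/9, G_t = 0
EG - F^2 = 1360/81;  g^inv = (81/1360) * [[64/9, 0], [0, 85/36]]
first-kind symbols [ij,l] = (1/2)(d_i g_jl + d_j g_il - d_l g_ij): [ss,s] = E_s/2 = 0, [ss,t] = F_s - E_t/2 = 0, [st,s] = E_t/2 = 0, [st,t] = G_s/2 = 8/9, [tt,s] = F_t - G_s/2 = -8/9, [tt,t] = G_t/2 = 0
Gamma^s_ij = (G*[ij,s] - F*[ij,t])/(EG - F^2), Gamma^t_ij = (E*[ij,t] - F*[ij,s])/(EG - F^2)

Answer: Gamma_sss = 0, Gamma_sst = 0, Gamma_stt = -32/85, Gamma_tss = 0, Gamma_tst = 1/8, Gamma_ttt = 0


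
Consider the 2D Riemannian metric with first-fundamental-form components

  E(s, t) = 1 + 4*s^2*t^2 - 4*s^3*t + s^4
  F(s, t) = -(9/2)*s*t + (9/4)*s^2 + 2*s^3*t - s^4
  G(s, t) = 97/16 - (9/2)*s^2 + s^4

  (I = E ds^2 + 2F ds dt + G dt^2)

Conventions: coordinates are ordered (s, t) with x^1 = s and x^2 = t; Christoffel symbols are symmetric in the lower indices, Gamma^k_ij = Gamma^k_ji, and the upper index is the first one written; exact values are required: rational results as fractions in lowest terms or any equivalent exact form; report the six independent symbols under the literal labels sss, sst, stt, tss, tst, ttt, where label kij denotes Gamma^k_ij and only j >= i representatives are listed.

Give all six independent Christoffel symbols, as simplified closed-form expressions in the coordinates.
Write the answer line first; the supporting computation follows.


Answer: Gamma_sss = (32*s^3 - 96*s^2*t + 64*s*t^2)/(32*s^4 - 64*s^3*t + 64*s^2*t^2 - 72*s^2 + 97), Gamma_sst = (-32*s^3 + 64*s^2*t)/(32*s^4 - 64*s^3*t + 64*s^2*t^2 - 72*s^2 + 97), Gamma_stt = 0, Gamma_tss = (-32*s^3 + 32*s^2*t + 72*s - 72*t)/(32*s^4 - 64*s^3*t + 64*s^2*t^2 - 72*s^2 + 97), Gamma_tst = (32*s^3 - 72*s)/(32*s^4 - 64*s^3*t + 64*s^2*t^2 - 72*s^2 + 97), Gamma_ttt = 0

E = 1 + 4*s^2*t^2 - 4*s^3*t + s^4; F = -(9/2)*s*t + (9/4)*s^2 + 2*s^3*t - s^4; G = 97/16 - (9/2)*s^2 + s^4
Gamma^k_ij = (1/2) g^{kl} (d_i g_jl + d_j g_il - d_l g_ij), with g^inv = (1/(EG-F^2)) [[G, -F], [-F, E]]
first partials: E_s = 8*s*t^2 - 12*s^2*t + 4*s^3, E_t = 8*s^2*t - 4*s^3, F_s = -(9/2)*t + (9/2)*s + 6*s^2*t - 4*s^3, F_t = -(9/2)*s + 2*s^3, G_s = -9*s + 4*s^3, G_t = 0
D = EG - F^2 = 97/16 - (9/2)*s^2 + 4*s^2*t^2 - 4*s^3*t + 2*s^4
expanded: Gamma^s_ss = (G E_s - 2F F_s + F E_t)/(2D), Gamma^s_st = (G E_t - F G_s)/(2D), Gamma^s_tt = (2G F_t - G G_s - F G_t)/(2D), Gamma^t_ss = (2E F_s - E E_t - F E_s)/(2D), Gamma^t_st = (E G_s - F E_t)/(2D), Gamma^t_tt = (E G_t - 2F F_t + F G_s)/(2D); substitute and cancel common factors


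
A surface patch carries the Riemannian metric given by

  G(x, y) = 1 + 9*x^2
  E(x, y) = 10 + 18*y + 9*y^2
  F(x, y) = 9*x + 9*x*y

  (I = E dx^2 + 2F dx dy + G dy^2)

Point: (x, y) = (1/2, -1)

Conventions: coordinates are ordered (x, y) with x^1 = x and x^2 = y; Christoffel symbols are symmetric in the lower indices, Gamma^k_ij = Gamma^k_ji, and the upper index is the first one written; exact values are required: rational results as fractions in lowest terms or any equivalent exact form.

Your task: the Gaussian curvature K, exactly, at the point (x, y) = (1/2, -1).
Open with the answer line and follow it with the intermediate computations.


Answer: K = -144/169

E = 1, F = 0, G = 13/4, EG - F^2 = 13/4 at the point
E_x = 0, E_y = 0, F_x = 0, F_y = 9/2, G_x = 9, G_y = 0
E_yy = 18, F_xy = 9, G_xx = 18
Compute both Brioschi determinants and normalise by (EG - F^2)^2.
M1 = [[-E_yy/2 + F_xy - G_xx/2, E_x/2, F_x - E_y/2], [F_y - G_x/2, E, F], [G_y/2, F, G]] = [[-9, 0, 0], [0, 1, 0], [0, 0, 13/4]]; det M1 = -117/4
M2 = [[0, E_y/2, G_x/2], [E_y/2, E, F], [G_x/2, F, G]] = [[0, 0, 9/2], [0, 1, 0], [9/2, 0, 13/4]]; det M2 = -81/4
det M1 - det M2 = -9; K = -9 / (13/4)^2 = -144/169


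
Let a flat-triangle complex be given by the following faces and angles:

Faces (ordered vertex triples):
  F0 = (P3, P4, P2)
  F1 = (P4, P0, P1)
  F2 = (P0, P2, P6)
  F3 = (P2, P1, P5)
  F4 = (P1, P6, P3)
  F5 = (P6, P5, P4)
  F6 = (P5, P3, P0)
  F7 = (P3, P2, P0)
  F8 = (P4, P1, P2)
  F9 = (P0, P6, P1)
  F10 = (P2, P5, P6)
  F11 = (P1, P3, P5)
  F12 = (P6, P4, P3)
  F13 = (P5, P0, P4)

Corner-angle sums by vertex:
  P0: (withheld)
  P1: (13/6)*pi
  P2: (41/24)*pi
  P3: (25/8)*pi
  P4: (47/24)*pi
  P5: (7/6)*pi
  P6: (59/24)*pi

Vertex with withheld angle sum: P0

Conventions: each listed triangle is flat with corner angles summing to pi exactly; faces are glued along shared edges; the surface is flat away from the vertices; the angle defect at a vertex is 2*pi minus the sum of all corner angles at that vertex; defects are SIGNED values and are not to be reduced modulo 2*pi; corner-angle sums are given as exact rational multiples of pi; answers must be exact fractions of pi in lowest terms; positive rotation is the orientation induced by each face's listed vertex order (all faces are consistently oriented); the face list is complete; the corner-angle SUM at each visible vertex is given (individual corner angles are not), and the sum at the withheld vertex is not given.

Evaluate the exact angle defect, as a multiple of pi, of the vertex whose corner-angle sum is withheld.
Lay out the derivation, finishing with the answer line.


V = 7, E = 21, F = 14; chi = V - E + F = 0
Gauss-Bonnet: total defect = 2*pi*chi = 0; visible defects sum to (-7/12)*pi

Answer: defect(P0) = (7/12)*pi


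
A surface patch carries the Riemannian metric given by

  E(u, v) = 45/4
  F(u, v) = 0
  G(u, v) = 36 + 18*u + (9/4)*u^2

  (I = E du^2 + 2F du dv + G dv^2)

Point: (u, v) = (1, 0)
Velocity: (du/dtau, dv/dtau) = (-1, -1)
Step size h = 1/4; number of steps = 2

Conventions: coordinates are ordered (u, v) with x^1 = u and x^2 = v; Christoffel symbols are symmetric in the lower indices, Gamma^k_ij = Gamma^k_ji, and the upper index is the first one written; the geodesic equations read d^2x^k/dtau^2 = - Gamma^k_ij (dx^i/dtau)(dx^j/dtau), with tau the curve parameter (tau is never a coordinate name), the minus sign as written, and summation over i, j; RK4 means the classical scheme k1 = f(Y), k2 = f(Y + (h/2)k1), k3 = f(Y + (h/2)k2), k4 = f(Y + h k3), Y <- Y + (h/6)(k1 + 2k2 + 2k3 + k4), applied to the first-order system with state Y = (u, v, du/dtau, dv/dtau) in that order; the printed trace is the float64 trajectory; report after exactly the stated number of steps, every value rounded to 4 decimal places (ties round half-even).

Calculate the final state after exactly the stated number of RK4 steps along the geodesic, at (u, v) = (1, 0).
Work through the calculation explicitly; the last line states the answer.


f(Y) = (du/dtau, dv/dtau, -Gamma^u_ij Y'^i Y'^j, -Gamma^v_ij Y'^i Y'^j) with the Gammas evaluated at the stage position; h = 0.250000; intermediate values shown to 6 dp
step 0: u = 1.0000, v = 0.0000, du/dtau = -1.0000, dv/dtau = -1.0000
step 1:
  k1: at (u, v) = (1.000000, 0.000000), (du/dtau, dv/dtau) = (-1.000000, -1.000000); Gamma_uuu = 0.000000, Gamma_uuv = 0.000000, Gamma_uvv = -1.000000, Gamma_vuu = 0.000000, Gamma_vuv = 0.200000, Gamma_vvv = 0.000000; k1 = (-1.000000, -1.000000, 1.000000, -0.400000)
  k2: at (u, v) = (0.875000, -0.125000), (du/dtau, dv/dtau) = (-0.875000, -1.050000); Gamma_uuu = 0.000000, Gamma_uuv = 0.000000, Gamma_uvv = -0.975000, Gamma_vuu = 0.000000, Gamma_vuv = 0.205128, Gamma_vvv = 0.000000; k2 = (-0.875000, -1.050000, 1.074938, -0.376923)
  k3: at (u, v) = (0.890625, -0.131250), (du/dtau, dv/dtau) = (-0.865633, -1.047115); Gamma_uuu = 0.000000, Gamma_uuv = 0.000000, Gamma_uvv = -0.978125, Gamma_vuu = 0.000000, Gamma_vuv = 0.204473, Gamma_vvv = 0.000000; k3 = (-0.865633, -1.047115, 1.072466, -0.370676)
  k4: at (u, v) = (0.783592, -0.261779), (du/dtau, dv/dtau) = (-0.731884, -1.092669); Gamma_uuu = 0.000000, Gamma_uuv = 0.000000, Gamma_uvv = -0.956718, Gamma_vuu = 0.000000, Gamma_vuv = 0.209048, Gamma_vvv = 0.000000; k4 = (-0.731884, -1.092669, 1.142250, -0.334354)
  Y <- Y + (h/6)(k1 + 2k2 + 2k3 + k4): u = 0.7828, v = -0.2620, du/dtau = -0.7318, dv/dtau = -1.0929
step 2:
  k1: at (u, v) = (0.782785, -0.261954), (du/dtau, dv/dtau) = (-0.731789, -1.092898); Gamma_uuu = 0.000000, Gamma_uuv = 0.000000, Gamma_uvv = -0.956557, Gamma_vuu = 0.000000, Gamma_vuv = 0.209083, Gamma_vvv = 0.000000; k1 = (-0.731789, -1.092898, 1.142537, -0.334437)
  k2: at (u, v) = (0.691312, -0.398566), (du/dtau, dv/dtau) = (-0.588972, -1.134703); Gamma_uuu = 0.000000, Gamma_uuv = 0.000000, Gamma_uvv = -0.938262, Gamma_vuu = 0.000000, Gamma_vuv = 0.213160, Gamma_vvv = 0.000000; k2 = (-0.588972, -1.134703, 1.208060, -0.284913)
  k3: at (u, v) = (0.709164, -0.403792), (du/dtau, dv/dtau) = (-0.580782, -1.128512); Gamma_uuu = 0.000000, Gamma_uuv = 0.000000, Gamma_uvv = -0.941833, Gamma_vuu = 0.000000, Gamma_vuv = 0.212352, Gamma_vvv = 0.000000; k3 = (-0.580782, -1.128512, 1.199461, -0.278359)
  k4: at (u, v) = (0.637590, -0.544082), (du/dtau, dv/dtau) = (-0.431924, -1.162488); Gamma_uuu = 0.000000, Gamma_uuv = 0.000000, Gamma_uvv = -0.927518, Gamma_vuu = 0.000000, Gamma_vuv = 0.215629, Gamma_vvv = 0.000000; k4 = (-0.431924, -1.162488, 1.253427, -0.216538)
  Y <- Y + (h/6)(k1 + 2k2 + 2k3 + k4): u = 0.6368, v = -0.5445, du/dtau = -0.4313, dv/dtau = -1.1628

Answer: u = 0.6368, v = -0.5445, du/dtau = -0.4313, dv/dtau = -1.1628
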